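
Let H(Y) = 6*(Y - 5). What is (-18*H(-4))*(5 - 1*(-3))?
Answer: 7776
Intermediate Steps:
H(Y) = -30 + 6*Y (H(Y) = 6*(-5 + Y) = -30 + 6*Y)
(-18*H(-4))*(5 - 1*(-3)) = (-18*(-30 + 6*(-4)))*(5 - 1*(-3)) = (-18*(-30 - 24))*(5 + 3) = -18*(-54)*8 = 972*8 = 7776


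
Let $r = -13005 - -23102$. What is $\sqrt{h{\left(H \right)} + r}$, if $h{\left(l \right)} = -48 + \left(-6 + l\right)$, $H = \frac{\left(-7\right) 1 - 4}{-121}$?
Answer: $\frac{\sqrt{1215214}}{11} \approx 100.22$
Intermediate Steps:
$H = \frac{1}{11}$ ($H = \left(-7 - 4\right) \left(- \frac{1}{121}\right) = \left(-11\right) \left(- \frac{1}{121}\right) = \frac{1}{11} \approx 0.090909$)
$h{\left(l \right)} = -54 + l$
$r = 10097$ ($r = -13005 + 23102 = 10097$)
$\sqrt{h{\left(H \right)} + r} = \sqrt{\left(-54 + \frac{1}{11}\right) + 10097} = \sqrt{- \frac{593}{11} + 10097} = \sqrt{\frac{110474}{11}} = \frac{\sqrt{1215214}}{11}$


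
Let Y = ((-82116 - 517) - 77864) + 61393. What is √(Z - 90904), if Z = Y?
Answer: 6*I*√5278 ≈ 435.9*I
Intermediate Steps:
Y = -99104 (Y = (-82633 - 77864) + 61393 = -160497 + 61393 = -99104)
Z = -99104
√(Z - 90904) = √(-99104 - 90904) = √(-190008) = 6*I*√5278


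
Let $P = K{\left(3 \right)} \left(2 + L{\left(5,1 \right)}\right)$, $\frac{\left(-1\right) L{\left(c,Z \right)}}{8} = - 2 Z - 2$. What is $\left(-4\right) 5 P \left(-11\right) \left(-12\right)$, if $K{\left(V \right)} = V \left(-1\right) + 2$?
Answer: $89760$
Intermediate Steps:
$K{\left(V \right)} = 2 - V$ ($K{\left(V \right)} = - V + 2 = 2 - V$)
$L{\left(c,Z \right)} = 16 + 16 Z$ ($L{\left(c,Z \right)} = - 8 \left(- 2 Z - 2\right) = - 8 \left(-2 - 2 Z\right) = 16 + 16 Z$)
$P = -34$ ($P = \left(2 - 3\right) \left(2 + \left(16 + 16 \cdot 1\right)\right) = \left(2 - 3\right) \left(2 + \left(16 + 16\right)\right) = - (2 + 32) = \left(-1\right) 34 = -34$)
$\left(-4\right) 5 P \left(-11\right) \left(-12\right) = \left(-4\right) 5 \left(-34\right) \left(-11\right) \left(-12\right) = \left(-20\right) \left(-34\right) \left(-11\right) \left(-12\right) = 680 \left(-11\right) \left(-12\right) = \left(-7480\right) \left(-12\right) = 89760$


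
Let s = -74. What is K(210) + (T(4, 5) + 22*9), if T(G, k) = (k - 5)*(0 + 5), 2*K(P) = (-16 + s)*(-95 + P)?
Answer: -4977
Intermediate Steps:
K(P) = 4275 - 45*P (K(P) = ((-16 - 74)*(-95 + P))/2 = (-90*(-95 + P))/2 = (8550 - 90*P)/2 = 4275 - 45*P)
T(G, k) = -25 + 5*k (T(G, k) = (-5 + k)*5 = -25 + 5*k)
K(210) + (T(4, 5) + 22*9) = (4275 - 45*210) + ((-25 + 5*5) + 22*9) = (4275 - 9450) + ((-25 + 25) + 198) = -5175 + (0 + 198) = -5175 + 198 = -4977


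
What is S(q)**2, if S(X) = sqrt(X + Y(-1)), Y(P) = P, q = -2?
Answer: -3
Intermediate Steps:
S(X) = sqrt(-1 + X) (S(X) = sqrt(X - 1) = sqrt(-1 + X))
S(q)**2 = (sqrt(-1 - 2))**2 = (sqrt(-3))**2 = (I*sqrt(3))**2 = -3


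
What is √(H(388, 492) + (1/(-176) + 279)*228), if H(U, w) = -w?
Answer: √30549453/22 ≈ 251.23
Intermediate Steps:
√(H(388, 492) + (1/(-176) + 279)*228) = √(-1*492 + (1/(-176) + 279)*228) = √(-492 + (-1/176 + 279)*228) = √(-492 + (49103/176)*228) = √(-492 + 2798871/44) = √(2777223/44) = √30549453/22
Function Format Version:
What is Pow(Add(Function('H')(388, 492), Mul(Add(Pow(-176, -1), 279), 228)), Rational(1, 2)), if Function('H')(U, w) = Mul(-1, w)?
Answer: Mul(Rational(1, 22), Pow(30549453, Rational(1, 2))) ≈ 251.23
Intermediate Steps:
Pow(Add(Function('H')(388, 492), Mul(Add(Pow(-176, -1), 279), 228)), Rational(1, 2)) = Pow(Add(Mul(-1, 492), Mul(Add(Pow(-176, -1), 279), 228)), Rational(1, 2)) = Pow(Add(-492, Mul(Add(Rational(-1, 176), 279), 228)), Rational(1, 2)) = Pow(Add(-492, Mul(Rational(49103, 176), 228)), Rational(1, 2)) = Pow(Add(-492, Rational(2798871, 44)), Rational(1, 2)) = Pow(Rational(2777223, 44), Rational(1, 2)) = Mul(Rational(1, 22), Pow(30549453, Rational(1, 2)))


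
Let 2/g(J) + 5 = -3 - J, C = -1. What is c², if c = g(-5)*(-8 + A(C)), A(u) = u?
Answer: 36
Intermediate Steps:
g(J) = 2/(-8 - J) (g(J) = 2/(-5 + (-3 - J)) = 2/(-8 - J))
c = 6 (c = (-2/(8 - 5))*(-8 - 1) = -2/3*(-9) = -2*⅓*(-9) = -⅔*(-9) = 6)
c² = 6² = 36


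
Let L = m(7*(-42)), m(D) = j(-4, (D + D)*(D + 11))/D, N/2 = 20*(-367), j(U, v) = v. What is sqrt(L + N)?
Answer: 33*I*sqrt(14) ≈ 123.47*I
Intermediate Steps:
N = -14680 (N = 2*(20*(-367)) = 2*(-7340) = -14680)
m(D) = 22 + 2*D (m(D) = ((D + D)*(D + 11))/D = ((2*D)*(11 + D))/D = (2*D*(11 + D))/D = 22 + 2*D)
L = -566 (L = 22 + 2*(7*(-42)) = 22 + 2*(-294) = 22 - 588 = -566)
sqrt(L + N) = sqrt(-566 - 14680) = sqrt(-15246) = 33*I*sqrt(14)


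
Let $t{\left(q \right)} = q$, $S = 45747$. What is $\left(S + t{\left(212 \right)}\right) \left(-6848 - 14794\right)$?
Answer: $-994644678$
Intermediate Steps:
$\left(S + t{\left(212 \right)}\right) \left(-6848 - 14794\right) = \left(45747 + 212\right) \left(-6848 - 14794\right) = 45959 \left(-21642\right) = -994644678$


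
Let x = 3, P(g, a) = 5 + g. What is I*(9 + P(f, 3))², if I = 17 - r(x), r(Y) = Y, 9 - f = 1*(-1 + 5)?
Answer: 5054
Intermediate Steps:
f = 5 (f = 9 - (-1 + 5) = 9 - 4 = 5)
I = 14 (I = 17 - 1*3 = 17 - 3 = 14)
I*(9 + P(f, 3))² = 14*(9 + (5 + 5))² = 14*(9 + 10)² = 14*19² = 14*361 = 5054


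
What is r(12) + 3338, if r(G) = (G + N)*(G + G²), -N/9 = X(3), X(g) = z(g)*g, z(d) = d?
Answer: -7426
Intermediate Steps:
X(g) = g² (X(g) = g*g = g²)
N = -81 (N = -9*3² = -9*9 = -81)
r(G) = (-81 + G)*(G + G²) (r(G) = (G - 81)*(G + G²) = (-81 + G)*(G + G²))
r(12) + 3338 = 12*(-81 + 12² - 80*12) + 3338 = 12*(-81 + 144 - 960) + 3338 = 12*(-897) + 3338 = -10764 + 3338 = -7426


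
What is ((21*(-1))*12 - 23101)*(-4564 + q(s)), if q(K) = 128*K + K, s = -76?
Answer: 335535904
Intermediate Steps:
q(K) = 129*K
((21*(-1))*12 - 23101)*(-4564 + q(s)) = ((21*(-1))*12 - 23101)*(-4564 + 129*(-76)) = (-21*12 - 23101)*(-4564 - 9804) = (-252 - 23101)*(-14368) = -23353*(-14368) = 335535904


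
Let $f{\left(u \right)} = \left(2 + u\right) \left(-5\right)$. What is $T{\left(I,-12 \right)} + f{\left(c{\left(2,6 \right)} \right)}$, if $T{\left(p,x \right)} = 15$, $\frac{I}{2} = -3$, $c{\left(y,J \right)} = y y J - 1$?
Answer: $-110$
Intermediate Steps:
$c{\left(y,J \right)} = -1 + J y^{2}$ ($c{\left(y,J \right)} = y^{2} J - 1 = J y^{2} - 1 = -1 + J y^{2}$)
$f{\left(u \right)} = -10 - 5 u$
$I = -6$ ($I = 2 \left(-3\right) = -6$)
$T{\left(I,-12 \right)} + f{\left(c{\left(2,6 \right)} \right)} = 15 - \left(10 + 5 \left(-1 + 6 \cdot 2^{2}\right)\right) = 15 - \left(10 + 5 \left(-1 + 6 \cdot 4\right)\right) = 15 - \left(10 + 5 \left(-1 + 24\right)\right) = 15 - 125 = -110$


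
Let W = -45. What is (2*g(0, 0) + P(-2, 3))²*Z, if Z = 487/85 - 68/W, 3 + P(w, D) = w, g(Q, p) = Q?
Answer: 27695/153 ≈ 181.01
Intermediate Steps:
P(w, D) = -3 + w
Z = 5539/765 (Z = 487/85 - 68/(-45) = 487*(1/85) - 68*(-1/45) = 487/85 + 68/45 = 5539/765 ≈ 7.2405)
(2*g(0, 0) + P(-2, 3))²*Z = (2*0 + (-3 - 2))²*(5539/765) = (0 - 5)²*(5539/765) = (-5)²*(5539/765) = 25*(5539/765) = 27695/153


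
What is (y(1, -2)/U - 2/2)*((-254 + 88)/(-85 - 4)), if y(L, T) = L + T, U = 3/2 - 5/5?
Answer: -498/89 ≈ -5.5955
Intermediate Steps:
U = ½ (U = 3*(½) - 5*⅕ = 3/2 - 1 = ½ ≈ 0.50000)
(y(1, -2)/U - 2/2)*((-254 + 88)/(-85 - 4)) = ((1 - 2)/(½) - 2/2)*((-254 + 88)/(-85 - 4)) = (-1*2 - 2*½)*(-166/(-89)) = (-2 - 1)*(-166*(-1/89)) = -3*166/89 = -498/89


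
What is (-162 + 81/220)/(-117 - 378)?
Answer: 3951/12100 ≈ 0.32653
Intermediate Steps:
(-162 + 81/220)/(-117 - 378) = (-162 + 81*(1/220))/(-495) = (-162 + 81/220)*(-1/495) = -35559/220*(-1/495) = 3951/12100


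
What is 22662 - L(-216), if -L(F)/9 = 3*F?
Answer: 16830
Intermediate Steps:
L(F) = -27*F
22662 - L(-216) = 22662 - (-27)*(-216) = 22662 - 1*5832 = 22662 - 5832 = 16830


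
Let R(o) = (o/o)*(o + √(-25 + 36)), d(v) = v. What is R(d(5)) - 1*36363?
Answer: -36358 + √11 ≈ -36355.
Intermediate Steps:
R(o) = o + √11 (R(o) = 1*(o + √11) = o + √11)
R(d(5)) - 1*36363 = (5 + √11) - 1*36363 = (5 + √11) - 36363 = -36358 + √11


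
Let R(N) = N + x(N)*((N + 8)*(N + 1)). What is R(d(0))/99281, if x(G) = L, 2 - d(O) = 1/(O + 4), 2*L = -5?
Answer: -2089/3176992 ≈ -0.00065754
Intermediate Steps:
L = -5/2 (L = (1/2)*(-5) = -5/2 ≈ -2.5000)
d(O) = 2 - 1/(4 + O) (d(O) = 2 - 1/(O + 4) = 2 - 1/(4 + O))
x(G) = -5/2
R(N) = N - 5*(1 + N)*(8 + N)/2 (R(N) = N - 5*(N + 8)*(N + 1)/2 = N - 5*(8 + N)*(1 + N)/2 = N - 5*(1 + N)*(8 + N)/2)
R(d(0))/99281 = (-20 - 43*(7 + 2*0)/(2*(4 + 0)) - 5*(7 + 2*0)**2/(4 + 0)**2/2)/99281 = (-20 - 43*(7 + 0)/(2*4) - 5*(7 + 0)**2/16/2)*(1/99281) = (-20 - 43*7/8 - 5*((1/4)*7)**2/2)*(1/99281) = (-20 - 43/2*7/4 - 5*(7/4)**2/2)*(1/99281) = (-20 - 301/8 - 5/2*49/16)*(1/99281) = (-20 - 301/8 - 245/32)*(1/99281) = -2089/32*1/99281 = -2089/3176992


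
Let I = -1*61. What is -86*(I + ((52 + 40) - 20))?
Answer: -946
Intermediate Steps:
I = -61
-86*(I + ((52 + 40) - 20)) = -86*(-61 + ((52 + 40) - 20)) = -86*(-61 + (92 - 20)) = -86*(-61 + 72) = -86*11 = -946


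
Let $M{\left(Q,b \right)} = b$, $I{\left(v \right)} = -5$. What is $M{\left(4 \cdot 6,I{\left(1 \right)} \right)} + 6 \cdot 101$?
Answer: $601$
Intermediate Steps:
$M{\left(4 \cdot 6,I{\left(1 \right)} \right)} + 6 \cdot 101 = -5 + 6 \cdot 101 = -5 + 606 = 601$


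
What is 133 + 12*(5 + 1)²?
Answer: 565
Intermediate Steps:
133 + 12*(5 + 1)² = 133 + 12*6² = 133 + 12*36 = 133 + 432 = 565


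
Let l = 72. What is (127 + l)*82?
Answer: 16318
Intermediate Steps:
(127 + l)*82 = (127 + 72)*82 = 199*82 = 16318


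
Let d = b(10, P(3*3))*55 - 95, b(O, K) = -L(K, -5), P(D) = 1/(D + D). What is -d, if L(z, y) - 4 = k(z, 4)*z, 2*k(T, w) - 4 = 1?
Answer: 11615/36 ≈ 322.64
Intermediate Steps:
k(T, w) = 5/2 (k(T, w) = 2 + (½)*1 = 2 + ½ = 5/2)
L(z, y) = 4 + 5*z/2
P(D) = 1/(2*D)
b(O, K) = -4 - 5*K/2 (b(O, K) = -(4 + 5*K/2) = -4 - 5*K/2)
d = -11615/36 (d = (-4 - 5/(4*(3*3)))*55 - 95 = (-4 - 5/(4*9))*55 - 95 = (-4 - 5/2*1/18)*55 - 95 = (-4 - 5/36)*55 - 95 = -149/36*55 - 95 = -8195/36 - 95 = -11615/36 ≈ -322.64)
-d = -1*(-11615/36) = 11615/36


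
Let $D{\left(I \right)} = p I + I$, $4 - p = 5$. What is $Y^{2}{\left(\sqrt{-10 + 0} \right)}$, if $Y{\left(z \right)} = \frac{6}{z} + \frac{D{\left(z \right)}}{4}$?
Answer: $- \frac{18}{5} \approx -3.6$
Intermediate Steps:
$p = -1$ ($p = 4 - 5 = -1$)
$D{\left(I \right)} = 0$ ($D{\left(I \right)} = - I + I = 0$)
$Y{\left(z \right)} = \frac{6}{z}$ ($Y{\left(z \right)} = \frac{6}{z} + \frac{0}{4} = \frac{6}{z} + 0 \cdot \frac{1}{4} = \frac{6}{z} + 0 = \frac{6}{z}$)
$Y^{2}{\left(\sqrt{-10 + 0} \right)} = \left(\frac{6}{\sqrt{-10 + 0}}\right)^{2} = \left(\frac{6}{\sqrt{-10}}\right)^{2} = \left(\frac{6}{i \sqrt{10}}\right)^{2} = \left(6 \left(- \frac{i \sqrt{10}}{10}\right)\right)^{2} = \left(- \frac{3 i \sqrt{10}}{5}\right)^{2} = - \frac{18}{5}$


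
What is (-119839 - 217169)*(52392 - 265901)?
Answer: 71954241072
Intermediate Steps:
(-119839 - 217169)*(52392 - 265901) = -337008*(-213509) = 71954241072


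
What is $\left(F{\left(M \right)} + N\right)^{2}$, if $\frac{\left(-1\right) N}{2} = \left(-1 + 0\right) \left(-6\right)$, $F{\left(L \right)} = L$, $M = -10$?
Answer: $484$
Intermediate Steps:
$N = -12$ ($N = - 2 \left(-1 + 0\right) \left(-6\right) = - 2 \left(\left(-1\right) \left(-6\right)\right) = \left(-2\right) 6 = -12$)
$\left(F{\left(M \right)} + N\right)^{2} = \left(-10 - 12\right)^{2} = \left(-22\right)^{2} = 484$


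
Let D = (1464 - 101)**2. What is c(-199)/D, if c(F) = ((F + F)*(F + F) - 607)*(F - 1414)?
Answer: -254526561/1857769 ≈ -137.01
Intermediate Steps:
c(F) = (-1414 + F)*(-607 + 4*F**2) (c(F) = ((2*F)*(2*F) - 607)*(-1414 + F) = (4*F**2 - 607)*(-1414 + F) = (-607 + 4*F**2)*(-1414 + F) = (-1414 + F)*(-607 + 4*F**2))
D = 1857769 (D = 1363**2 = 1857769)
c(-199)/D = (858298 - 5656*(-199)**2 - 607*(-199) + 4*(-199)**3)/1857769 = (858298 - 5656*39601 + 120793 + 4*(-7880599))*(1/1857769) = (858298 - 223983256 + 120793 - 31522396)*(1/1857769) = -254526561*1/1857769 = -254526561/1857769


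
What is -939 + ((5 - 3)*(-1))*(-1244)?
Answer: 1549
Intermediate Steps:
-939 + ((5 - 3)*(-1))*(-1244) = -939 + (2*(-1))*(-1244) = -939 - 2*(-1244) = -939 + 2488 = 1549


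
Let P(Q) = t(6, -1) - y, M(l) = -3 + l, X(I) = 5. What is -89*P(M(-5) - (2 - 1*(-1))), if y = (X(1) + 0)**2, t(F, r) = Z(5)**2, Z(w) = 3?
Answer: 1424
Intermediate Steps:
t(F, r) = 9 (t(F, r) = 3**2 = 9)
y = 25 (y = (5 + 0)**2 = 5**2 = 25)
P(Q) = -16 (P(Q) = 9 - 1*25 = 9 - 25 = -16)
-89*P(M(-5) - (2 - 1*(-1))) = -89*(-16) = 1424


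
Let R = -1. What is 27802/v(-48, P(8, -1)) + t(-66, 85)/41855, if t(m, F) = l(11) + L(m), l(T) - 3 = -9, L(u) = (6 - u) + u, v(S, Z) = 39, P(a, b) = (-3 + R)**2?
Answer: 27802/39 ≈ 712.87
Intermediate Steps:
P(a, b) = 16 (P(a, b) = (-3 - 1)**2 = (-4)**2 = 16)
L(u) = 6
l(T) = -6 (l(T) = 3 - 9 = -6)
t(m, F) = 0 (t(m, F) = -6 + 6 = 0)
27802/v(-48, P(8, -1)) + t(-66, 85)/41855 = 27802/39 + 0/41855 = 27802*(1/39) + 0*(1/41855) = 27802/39 + 0 = 27802/39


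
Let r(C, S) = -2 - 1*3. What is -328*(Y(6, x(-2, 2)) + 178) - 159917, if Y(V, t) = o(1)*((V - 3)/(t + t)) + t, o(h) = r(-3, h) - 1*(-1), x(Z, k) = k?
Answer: -217973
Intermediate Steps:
r(C, S) = -5 (r(C, S) = -2 - 3 = -5)
o(h) = -4 (o(h) = -5 - 1*(-1) = -5 + 1 = -4)
Y(V, t) = t - 2*(-3 + V)/t (Y(V, t) = -4*(V - 3)/(t + t) + t = -4*(-3 + V)/(2*t) + t = -4*(-3 + V)*1/(2*t) + t = -2*(-3 + V)/t + t = t - 2*(-3 + V)/t)
-328*(Y(6, x(-2, 2)) + 178) - 159917 = -328*((6 + 2² - 2*6)/2 + 178) - 159917 = -328*((6 + 4 - 12)/2 + 178) - 159917 = -328*((½)*(-2) + 178) - 159917 = -328*(-1 + 178) - 159917 = -328*177 - 159917 = -58056 - 159917 = -217973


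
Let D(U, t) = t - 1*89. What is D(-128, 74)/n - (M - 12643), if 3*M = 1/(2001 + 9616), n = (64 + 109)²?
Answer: 13187351132603/1043055579 ≈ 12643.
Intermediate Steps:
D(U, t) = -89 + t (D(U, t) = t - 89 = -89 + t)
n = 29929 (n = 173² = 29929)
M = 1/34851 (M = 1/(3*(2001 + 9616)) = (⅓)/11617 = (⅓)*(1/11617) = 1/34851 ≈ 2.8694e-5)
D(-128, 74)/n - (M - 12643) = (-89 + 74)/29929 - (1/34851 - 12643) = -15*1/29929 - 1*(-440621192/34851) = -15/29929 + 440621192/34851 = 13187351132603/1043055579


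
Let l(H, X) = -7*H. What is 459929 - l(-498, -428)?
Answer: 456443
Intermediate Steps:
459929 - l(-498, -428) = 459929 - (-7)*(-498) = 459929 - 1*3486 = 459929 - 3486 = 456443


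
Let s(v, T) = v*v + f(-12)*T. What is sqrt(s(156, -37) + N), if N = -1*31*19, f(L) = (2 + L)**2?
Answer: sqrt(20047) ≈ 141.59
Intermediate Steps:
N = -589 (N = -31*19 = -589)
s(v, T) = v**2 + 100*T (s(v, T) = v*v + (2 - 12)**2*T = v**2 + (-10)**2*T = v**2 + 100*T)
sqrt(s(156, -37) + N) = sqrt((156**2 + 100*(-37)) - 589) = sqrt((24336 - 3700) - 589) = sqrt(20636 - 589) = sqrt(20047)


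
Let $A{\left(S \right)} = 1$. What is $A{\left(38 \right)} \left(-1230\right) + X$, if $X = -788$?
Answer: $-2018$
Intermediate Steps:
$A{\left(38 \right)} \left(-1230\right) + X = 1 \left(-1230\right) - 788 = -1230 - 788 = -2018$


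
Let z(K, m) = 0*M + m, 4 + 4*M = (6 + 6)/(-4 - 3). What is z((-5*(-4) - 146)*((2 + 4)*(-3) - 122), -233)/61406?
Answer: -233/61406 ≈ -0.0037944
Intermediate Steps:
M = -10/7 (M = -1 + ((6 + 6)/(-4 - 3))/4 = -1 + (12/(-7))/4 = -1 + (12*(-⅐))/4 = -1 + (¼)*(-12/7) = -1 - 3/7 = -10/7 ≈ -1.4286)
z(K, m) = m (z(K, m) = 0*(-10/7) + m = 0 + m = m)
z((-5*(-4) - 146)*((2 + 4)*(-3) - 122), -233)/61406 = -233/61406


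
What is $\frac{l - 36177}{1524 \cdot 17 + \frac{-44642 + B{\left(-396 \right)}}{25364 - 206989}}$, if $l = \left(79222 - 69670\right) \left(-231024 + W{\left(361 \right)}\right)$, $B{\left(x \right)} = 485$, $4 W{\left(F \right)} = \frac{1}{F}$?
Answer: $- \frac{48230315816573375}{566238687059} \approx -85177.0$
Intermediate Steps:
$W{\left(F \right)} = \frac{1}{4 F}$
$l = - \frac{796633588140}{361}$ ($l = \left(79222 - 69670\right) \left(-231024 + \frac{1}{4 \cdot 361}\right) = 9552 \left(-231024 + \frac{1}{4} \cdot \frac{1}{361}\right) = 9552 \left(-231024 + \frac{1}{1444}\right) = 9552 \left(- \frac{333598655}{1444}\right) = - \frac{796633588140}{361} \approx -2.2067 \cdot 10^{9}$)
$\frac{l - 36177}{1524 \cdot 17 + \frac{-44642 + B{\left(-396 \right)}}{25364 - 206989}} = \frac{- \frac{796633588140}{361} - 36177}{1524 \cdot 17 + \frac{-44642 + 485}{25364 - 206989}} = - \frac{796646648037}{361 \left(25908 - \frac{44157}{-181625}\right)} = - \frac{796646648037}{361 \left(25908 - - \frac{44157}{181625}\right)} = - \frac{796646648037}{361 \left(25908 + \frac{44157}{181625}\right)} = - \frac{796646648037}{361 \cdot \frac{4705584657}{181625}} = \left(- \frac{796646648037}{361}\right) \frac{181625}{4705584657} = - \frac{48230315816573375}{566238687059}$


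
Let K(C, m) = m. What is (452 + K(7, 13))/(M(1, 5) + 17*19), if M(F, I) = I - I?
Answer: 465/323 ≈ 1.4396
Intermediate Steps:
M(F, I) = 0
(452 + K(7, 13))/(M(1, 5) + 17*19) = (452 + 13)/(0 + 17*19) = 465/(0 + 323) = 465/323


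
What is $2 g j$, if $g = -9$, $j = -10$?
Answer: $180$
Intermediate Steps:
$2 g j = 2 \left(-9\right) \left(-10\right) = \left(-18\right) \left(-10\right) = 180$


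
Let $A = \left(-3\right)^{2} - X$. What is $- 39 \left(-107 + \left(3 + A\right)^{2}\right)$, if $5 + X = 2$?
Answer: $-4602$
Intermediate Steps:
$X = -3$ ($X = -5 + 2 = -3$)
$A = 12$ ($A = \left(-3\right)^{2} - -3 = 9 + 3 = 12$)
$- 39 \left(-107 + \left(3 + A\right)^{2}\right) = - 39 \left(-107 + \left(3 + 12\right)^{2}\right) = - 39 \left(-107 + 15^{2}\right) = - 39 \left(-107 + 225\right) = \left(-39\right) 118 = -4602$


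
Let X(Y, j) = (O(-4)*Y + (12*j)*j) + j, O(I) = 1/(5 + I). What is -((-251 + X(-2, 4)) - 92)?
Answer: 149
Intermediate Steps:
X(Y, j) = Y + j + 12*j² (X(Y, j) = (Y/(5 - 4) + (12*j)*j) + j = (Y/1 + 12*j²) + j = (1*Y + 12*j²) + j = (Y + 12*j²) + j = Y + j + 12*j²)
-((-251 + X(-2, 4)) - 92) = -((-251 + (-2 + 4 + 12*4²)) - 92) = -((-251 + (-2 + 4 + 12*16)) - 92) = -((-251 + (-2 + 4 + 192)) - 92) = -((-251 + 194) - 92) = -(-57 - 92) = -1*(-149) = 149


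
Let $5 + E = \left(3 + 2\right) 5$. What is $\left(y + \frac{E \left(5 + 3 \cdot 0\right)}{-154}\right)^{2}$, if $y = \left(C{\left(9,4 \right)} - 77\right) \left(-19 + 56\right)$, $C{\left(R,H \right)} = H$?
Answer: $\frac{43275232729}{5929} \approx 7.2989 \cdot 10^{6}$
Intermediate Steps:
$E = 20$ ($E = -5 + \left(3 + 2\right) 5 = -5 + 5 \cdot 5 = -5 + 25 = 20$)
$y = -2701$ ($y = \left(4 - 77\right) \left(-19 + 56\right) = \left(-73\right) 37 = -2701$)
$\left(y + \frac{E \left(5 + 3 \cdot 0\right)}{-154}\right)^{2} = \left(-2701 + \frac{20 \left(5 + 3 \cdot 0\right)}{-154}\right)^{2} = \left(-2701 + 20 \left(5 + 0\right) \left(- \frac{1}{154}\right)\right)^{2} = \left(-2701 + 20 \cdot 5 \left(- \frac{1}{154}\right)\right)^{2} = \left(-2701 + 100 \left(- \frac{1}{154}\right)\right)^{2} = \left(-2701 - \frac{50}{77}\right)^{2} = \left(- \frac{208027}{77}\right)^{2} = \frac{43275232729}{5929}$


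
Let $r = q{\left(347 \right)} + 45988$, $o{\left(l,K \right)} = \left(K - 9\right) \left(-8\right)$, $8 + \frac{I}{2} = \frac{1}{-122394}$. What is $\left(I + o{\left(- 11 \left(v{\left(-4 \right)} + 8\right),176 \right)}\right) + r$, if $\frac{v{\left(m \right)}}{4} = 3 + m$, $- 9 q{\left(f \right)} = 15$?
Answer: $\frac{2731487296}{61197} \approx 44634.0$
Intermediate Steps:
$q{\left(f \right)} = - \frac{5}{3}$ ($q{\left(f \right)} = \left(- \frac{1}{9}\right) 15 = - \frac{5}{3}$)
$v{\left(m \right)} = 12 + 4 m$ ($v{\left(m \right)} = 4 \left(3 + m\right) = 12 + 4 m$)
$I = - \frac{979153}{61197}$ ($I = -16 + \frac{2}{-122394} = -16 + 2 \left(- \frac{1}{122394}\right) = -16 - \frac{1}{61197} = - \frac{979153}{61197} \approx -16.0$)
$o{\left(l,K \right)} = 72 - 8 K$ ($o{\left(l,K \right)} = \left(-9 + K\right) \left(-8\right) = 72 - 8 K$)
$r = \frac{137959}{3}$ ($r = - \frac{5}{3} + 45988 = \frac{137959}{3} \approx 45986.0$)
$\left(I + o{\left(- 11 \left(v{\left(-4 \right)} + 8\right),176 \right)}\right) + r = \left(- \frac{979153}{61197} + \left(72 - 1408\right)\right) + \frac{137959}{3} = \left(- \frac{979153}{61197} - 1336\right) + \frac{137959}{3} = - \frac{82738345}{61197} + \frac{137959}{3} = \frac{2731487296}{61197}$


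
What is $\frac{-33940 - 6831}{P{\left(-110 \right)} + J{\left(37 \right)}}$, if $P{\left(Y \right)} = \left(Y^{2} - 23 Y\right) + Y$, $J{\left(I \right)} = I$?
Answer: $- \frac{40771}{14557} \approx -2.8008$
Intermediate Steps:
$P{\left(Y \right)} = Y^{2} - 22 Y$
$\frac{-33940 - 6831}{P{\left(-110 \right)} + J{\left(37 \right)}} = \frac{-33940 - 6831}{- 110 \left(-22 - 110\right) + 37} = - \frac{40771}{\left(-110\right) \left(-132\right) + 37} = - \frac{40771}{14520 + 37} = - \frac{40771}{14557}$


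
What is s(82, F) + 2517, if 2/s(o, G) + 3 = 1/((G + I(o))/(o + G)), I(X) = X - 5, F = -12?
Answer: 62899/25 ≈ 2516.0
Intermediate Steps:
I(X) = -5 + X
s(o, G) = 2/(-3 + (G + o)/(-5 + G + o)) (s(o, G) = 2/(-3 + 1/((G + (-5 + o))/(o + G))) = 2/(-3 + 1/((-5 + G + o)/(G + o))) = 2/(-3 + (G + o)/(-5 + G + o)))
s(82, F) + 2517 = 2*(5 - 1*(-12) - 1*82)/(-15 + 2*(-12) + 2*82) + 2517 = 2*(5 + 12 - 82)/(-15 - 24 + 164) + 2517 = 2*(-65)/125 + 2517 = 2*(1/125)*(-65) + 2517 = -26/25 + 2517 = 62899/25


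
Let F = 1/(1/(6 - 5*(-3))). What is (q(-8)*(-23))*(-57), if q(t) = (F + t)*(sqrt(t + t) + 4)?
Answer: 68172 + 68172*I ≈ 68172.0 + 68172.0*I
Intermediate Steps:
F = 21 (F = 1/(1/(6 + 15)) = 1/(1/21) = 21)
q(t) = (4 + sqrt(2)*sqrt(t))*(21 + t) (q(t) = (21 + t)*(sqrt(t + t) + 4) = (21 + t)*(sqrt(2*t) + 4) = (21 + t)*(sqrt(2)*sqrt(t) + 4) = (21 + t)*(4 + sqrt(2)*sqrt(t)) = (4 + sqrt(2)*sqrt(t))*(21 + t))
(q(-8)*(-23))*(-57) = ((84 + 4*(-8) + sqrt(2)*(-8)**(3/2) + 21*sqrt(2)*sqrt(-8))*(-23))*(-57) = ((84 - 32 + sqrt(2)*(-16*I*sqrt(2)) + 21*sqrt(2)*(2*I*sqrt(2)))*(-23))*(-57) = ((84 - 32 - 32*I + 84*I)*(-23))*(-57) = ((52 + 52*I)*(-23))*(-57) = (-1196 - 1196*I)*(-57) = 68172 + 68172*I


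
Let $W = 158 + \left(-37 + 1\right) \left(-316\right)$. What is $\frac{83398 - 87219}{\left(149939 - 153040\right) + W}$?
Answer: $- \frac{3821}{8433} \approx -0.4531$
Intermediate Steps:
$W = 11534$ ($W = 158 - -11376 = 158 + 11376 = 11534$)
$\frac{83398 - 87219}{\left(149939 - 153040\right) + W} = \frac{83398 - 87219}{\left(149939 - 153040\right) + 11534} = - \frac{3821}{\left(149939 - 153040\right) + 11534} = - \frac{3821}{-3101 + 11534} = - \frac{3821}{8433}$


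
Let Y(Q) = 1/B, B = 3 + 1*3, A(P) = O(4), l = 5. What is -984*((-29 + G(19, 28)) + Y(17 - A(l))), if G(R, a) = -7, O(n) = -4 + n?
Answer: 35260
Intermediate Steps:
A(P) = 0 (A(P) = -4 + 4 = 0)
B = 6 (B = 3 + 3 = 6)
Y(Q) = 1/6
-984*((-29 + G(19, 28)) + Y(17 - A(l))) = -984*((-29 - 7) + 1/6) = -984*(-36 + 1/6) = -984*(-215/6) = 35260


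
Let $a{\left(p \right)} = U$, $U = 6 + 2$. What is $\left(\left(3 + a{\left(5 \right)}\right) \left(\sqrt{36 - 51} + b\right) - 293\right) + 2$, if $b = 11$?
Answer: $-170 + 11 i \sqrt{15} \approx -170.0 + 42.603 i$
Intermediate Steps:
$U = 8$
$a{\left(p \right)} = 8$
$\left(\left(3 + a{\left(5 \right)}\right) \left(\sqrt{36 - 51} + b\right) - 293\right) + 2 = \left(\left(3 + 8\right) \left(\sqrt{36 - 51} + 11\right) - 293\right) + 2 = \left(11 \left(\sqrt{-15} + 11\right) - 293\right) + 2 = \left(11 \left(i \sqrt{15} + 11\right) - 293\right) + 2 = \left(11 \left(11 + i \sqrt{15}\right) - 293\right) + 2 = \left(\left(121 + 11 i \sqrt{15}\right) - 293\right) + 2 = \left(-172 + 11 i \sqrt{15}\right) + 2 = -170 + 11 i \sqrt{15}$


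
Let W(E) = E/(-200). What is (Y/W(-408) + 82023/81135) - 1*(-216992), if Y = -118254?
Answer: 73114296427/459765 ≈ 1.5903e+5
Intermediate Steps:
W(E) = -E/200 (W(E) = E*(-1/200) = -E/200)
(Y/W(-408) + 82023/81135) - 1*(-216992) = (-118254/((-1/200*(-408))) + 82023/81135) - 1*(-216992) = (-118254/51/25 + 82023*(1/81135)) + 216992 = (-118254*25/51 + 27341/27045) + 216992 = (-985450/17 + 27341/27045) + 216992 = -26651030453/459765 + 216992 = 73114296427/459765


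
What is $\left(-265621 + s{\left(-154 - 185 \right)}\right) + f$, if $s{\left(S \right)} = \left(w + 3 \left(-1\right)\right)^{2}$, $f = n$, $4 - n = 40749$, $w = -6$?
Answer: $-306285$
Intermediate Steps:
$n = -40745$ ($n = 4 - 40749 = -40745$)
$f = -40745$
$s{\left(S \right)} = 81$ ($s{\left(S \right)} = \left(-6 + 3 \left(-1\right)\right)^{2} = \left(-6 - 3\right)^{2} = \left(-9\right)^{2} = 81$)
$\left(-265621 + s{\left(-154 - 185 \right)}\right) + f = \left(-265621 + 81\right) - 40745 = -265540 - 40745 = -306285$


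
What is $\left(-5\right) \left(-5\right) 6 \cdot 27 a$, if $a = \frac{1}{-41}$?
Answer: $- \frac{4050}{41} \approx -98.781$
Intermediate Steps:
$a = - \frac{1}{41} \approx -0.02439$
$\left(-5\right) \left(-5\right) 6 \cdot 27 a = \left(-5\right) \left(-5\right) 6 \cdot 27 \left(- \frac{1}{41}\right) = 25 \cdot 6 \cdot 27 \left(- \frac{1}{41}\right) = 150 \cdot 27 \left(- \frac{1}{41}\right) = 4050 \left(- \frac{1}{41}\right) = - \frac{4050}{41}$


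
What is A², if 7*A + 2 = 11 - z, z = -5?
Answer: 4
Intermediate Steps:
A = 2 (A = -2/7 + (11 - 1*(-5))/7 = -2/7 + (11 + 5)/7 = -2/7 + (⅐)*16 = -2/7 + 16/7 = 2)
A² = 2² = 4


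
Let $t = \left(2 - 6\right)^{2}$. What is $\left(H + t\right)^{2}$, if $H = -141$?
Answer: $15625$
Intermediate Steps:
$t = 16$ ($t = \left(-4\right)^{2} = 16$)
$\left(H + t\right)^{2} = \left(-141 + 16\right)^{2} = \left(-125\right)^{2} = 15625$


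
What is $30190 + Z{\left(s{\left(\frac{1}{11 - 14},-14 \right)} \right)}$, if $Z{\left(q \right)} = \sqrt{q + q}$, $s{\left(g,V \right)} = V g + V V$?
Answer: $30190 + \frac{2 \sqrt{903}}{3} \approx 30210.0$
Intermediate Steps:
$s{\left(g,V \right)} = V^{2} + V g$ ($s{\left(g,V \right)} = V g + V^{2} = V^{2} + V g$)
$Z{\left(q \right)} = \sqrt{2} \sqrt{q}$ ($Z{\left(q \right)} = \sqrt{2 q} = \sqrt{2} \sqrt{q}$)
$30190 + Z{\left(s{\left(\frac{1}{11 - 14},-14 \right)} \right)} = 30190 + \sqrt{2} \sqrt{- 14 \left(-14 + \frac{1}{11 - 14}\right)} = 30190 + \sqrt{2} \sqrt{- 14 \left(-14 + \frac{1}{-3}\right)} = 30190 + \sqrt{2} \sqrt{- 14 \left(-14 - \frac{1}{3}\right)} = 30190 + \sqrt{2} \sqrt{\left(-14\right) \left(- \frac{43}{3}\right)} = 30190 + \sqrt{2} \sqrt{\frac{602}{3}} = 30190 + \sqrt{2} \frac{\sqrt{1806}}{3} = 30190 + \frac{2 \sqrt{903}}{3}$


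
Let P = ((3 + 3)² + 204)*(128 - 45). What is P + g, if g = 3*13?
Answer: 19959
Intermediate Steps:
P = 19920 (P = (6² + 204)*83 = (36 + 204)*83 = 240*83 = 19920)
g = 39
P + g = 19920 + 39 = 19959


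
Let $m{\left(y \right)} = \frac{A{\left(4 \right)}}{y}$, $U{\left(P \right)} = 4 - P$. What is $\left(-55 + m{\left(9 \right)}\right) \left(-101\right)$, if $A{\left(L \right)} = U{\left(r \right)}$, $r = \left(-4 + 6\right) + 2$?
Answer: $5555$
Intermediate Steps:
$r = 4$ ($r = 2 + 2 = 4$)
$A{\left(L \right)} = 0$ ($A{\left(L \right)} = 4 - 4 = 0$)
$m{\left(y \right)} = 0$ ($m{\left(y \right)} = \frac{0}{y} = 0$)
$\left(-55 + m{\left(9 \right)}\right) \left(-101\right) = \left(-55 + 0\right) \left(-101\right) = \left(-55\right) \left(-101\right) = 5555$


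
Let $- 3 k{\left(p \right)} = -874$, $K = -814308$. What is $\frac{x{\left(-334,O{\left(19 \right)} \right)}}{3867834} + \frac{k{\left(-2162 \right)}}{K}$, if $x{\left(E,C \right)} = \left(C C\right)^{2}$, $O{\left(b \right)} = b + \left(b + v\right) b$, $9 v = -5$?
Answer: $\frac{4147095400222465717}{861024133165383} \approx 4816.5$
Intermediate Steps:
$v = - \frac{5}{9}$ ($v = \frac{1}{9} \left(-5\right) = - \frac{5}{9} \approx -0.55556$)
$k{\left(p \right)} = \frac{874}{3}$ ($k{\left(p \right)} = \left(- \frac{1}{3}\right) \left(-874\right) = \frac{874}{3}$)
$O{\left(b \right)} = b + b \left(- \frac{5}{9} + b\right)$ ($O{\left(b \right)} = b + \left(b - \frac{5}{9}\right) b = b + \left(- \frac{5}{9} + b\right) b = b + b \left(- \frac{5}{9} + b\right)$)
$x{\left(E,C \right)} = C^{4}$ ($x{\left(E,C \right)} = \left(C^{2}\right)^{2} = C^{4}$)
$\frac{x{\left(-334,O{\left(19 \right)} \right)}}{3867834} + \frac{k{\left(-2162 \right)}}{K} = \frac{\left(\frac{1}{9} \cdot 19 \left(4 + 9 \cdot 19\right)\right)^{4}}{3867834} + \frac{874}{3 \left(-814308\right)} = \left(\frac{1}{9} \cdot 19 \left(4 + 171\right)\right)^{4} \cdot \frac{1}{3867834} + \frac{874}{3} \left(- \frac{1}{814308}\right) = \left(\frac{1}{9} \cdot 19 \cdot 175\right)^{4} \cdot \frac{1}{3867834} - \frac{437}{1221462} = \left(\frac{3325}{9}\right)^{4} \cdot \frac{1}{3867834} - \frac{437}{1221462} = \frac{122226844140625}{6561} \cdot \frac{1}{3867834} - \frac{437}{1221462} = \frac{122226844140625}{25376858874} - \frac{437}{1221462} = \frac{4147095400222465717}{861024133165383}$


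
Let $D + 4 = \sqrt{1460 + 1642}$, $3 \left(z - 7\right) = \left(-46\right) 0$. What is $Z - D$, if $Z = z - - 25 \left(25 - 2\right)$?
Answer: $586 - \sqrt{3102} \approx 530.3$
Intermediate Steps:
$z = 7$ ($z = 7 + \frac{\left(-46\right) 0}{3} = 7 + \frac{1}{3} \cdot 0 = 7 + 0 = 7$)
$Z = 582$ ($Z = 7 - - 25 \left(25 - 2\right) = 7 - \left(-25\right) 23 = 7 - -575 = 7 + 575 = 582$)
$D = -4 + \sqrt{3102}$ ($D = -4 + \sqrt{1460 + 1642} = -4 + \sqrt{3102} \approx 51.696$)
$Z - D = 582 - \left(-4 + \sqrt{3102}\right) = 582 + \left(4 - \sqrt{3102}\right) = 586 - \sqrt{3102}$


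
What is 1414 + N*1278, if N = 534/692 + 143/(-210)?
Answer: 9263818/6055 ≈ 1529.9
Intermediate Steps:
N = 1648/18165 (N = 534*(1/692) + 143*(-1/210) = 267/346 - 143/210 = 1648/18165 ≈ 0.090724)
1414 + N*1278 = 1414 + (1648/18165)*1278 = 1414 + 702048/6055 = 9263818/6055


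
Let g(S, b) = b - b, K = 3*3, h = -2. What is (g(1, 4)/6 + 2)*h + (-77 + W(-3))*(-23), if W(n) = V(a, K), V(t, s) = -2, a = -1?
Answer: 1813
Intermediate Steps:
K = 9
g(S, b) = 0
W(n) = -2
(g(1, 4)/6 + 2)*h + (-77 + W(-3))*(-23) = (0/6 + 2)*(-2) + (-77 - 2)*(-23) = (0*(⅙) + 2)*(-2) - 79*(-23) = (0 + 2)*(-2) + 1817 = 2*(-2) + 1817 = -4 + 1817 = 1813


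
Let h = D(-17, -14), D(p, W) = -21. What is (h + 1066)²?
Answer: 1092025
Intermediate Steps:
h = -21
(h + 1066)² = (-21 + 1066)² = 1045² = 1092025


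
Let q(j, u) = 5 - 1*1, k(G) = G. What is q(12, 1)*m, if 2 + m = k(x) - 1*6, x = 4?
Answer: -16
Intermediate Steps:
q(j, u) = 4 (q(j, u) = 5 - 1 = 4)
m = -4 (m = -2 + (4 - 1*6) = -2 + (4 - 6) = -2 - 2 = -4)
q(12, 1)*m = 4*(-4) = -16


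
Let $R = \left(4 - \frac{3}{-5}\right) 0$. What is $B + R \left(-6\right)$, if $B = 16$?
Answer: $16$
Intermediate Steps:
$R = 0$ ($R = \left(4 - - \frac{3}{5}\right) 0 = \left(4 + \frac{3}{5}\right) 0 = \frac{23}{5} \cdot 0 = 0$)
$B + R \left(-6\right) = 16 + 0 \left(-6\right) = 16 + 0 = 16$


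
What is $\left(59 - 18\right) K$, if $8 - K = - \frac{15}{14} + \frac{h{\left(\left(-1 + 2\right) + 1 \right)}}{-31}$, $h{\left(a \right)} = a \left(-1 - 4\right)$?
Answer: $\frac{155677}{434} \approx 358.7$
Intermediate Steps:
$h{\left(a \right)} = - 5 a$ ($h{\left(a \right)} = a \left(-5\right) = - 5 a$)
$K = \frac{3797}{434}$ ($K = 8 - \left(- \frac{15}{14} + \frac{\left(-5\right) \left(\left(-1 + 2\right) + 1\right)}{-31}\right) = 8 - \left(\left(-15\right) \frac{1}{14} + - 5 \left(1 + 1\right) \left(- \frac{1}{31}\right)\right) = 8 - \left(- \frac{15}{14} + \left(-5\right) 2 \left(- \frac{1}{31}\right)\right) = 8 - \left(- \frac{15}{14} - - \frac{10}{31}\right) = 8 - \left(- \frac{15}{14} + \frac{10}{31}\right) = 8 - - \frac{325}{434} = 8 + \frac{325}{434} = \frac{3797}{434} \approx 8.7488$)
$\left(59 - 18\right) K = \left(59 - 18\right) \frac{3797}{434} = 41 \cdot \frac{3797}{434} = \frac{155677}{434}$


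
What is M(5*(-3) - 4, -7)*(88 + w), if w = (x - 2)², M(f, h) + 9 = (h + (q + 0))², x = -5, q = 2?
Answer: 2192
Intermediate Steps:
M(f, h) = -9 + (2 + h)² (M(f, h) = -9 + (h + (2 + 0))² = -9 + (h + 2)² = -9 + (2 + h)²)
w = 49 (w = (-5 - 2)² = (-7)² = 49)
M(5*(-3) - 4, -7)*(88 + w) = (-9 + (2 - 7)²)*(88 + 49) = (-9 + (-5)²)*137 = (-9 + 25)*137 = 16*137 = 2192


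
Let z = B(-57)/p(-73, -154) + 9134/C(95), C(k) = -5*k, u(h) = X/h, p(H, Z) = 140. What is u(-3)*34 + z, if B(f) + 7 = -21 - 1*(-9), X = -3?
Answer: 194643/13300 ≈ 14.635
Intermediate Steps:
B(f) = -19 (B(f) = -7 + (-21 - 1*(-9)) = -7 + (-21 + 9) = -7 - 12 = -19)
u(h) = -3/h
z = -257557/13300 (z = -19/140 + 9134/((-5*95)) = -19*1/140 + 9134/(-475) = -19/140 + 9134*(-1/475) = -19/140 - 9134/475 = -257557/13300 ≈ -19.365)
u(-3)*34 + z = -3/(-3)*34 - 257557/13300 = -3*(-⅓)*34 - 257557/13300 = 1*34 - 257557/13300 = 34 - 257557/13300 = 194643/13300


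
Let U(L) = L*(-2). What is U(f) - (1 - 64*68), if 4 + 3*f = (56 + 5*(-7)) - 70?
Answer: 13159/3 ≈ 4386.3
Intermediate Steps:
f = -53/3 (f = -4/3 + ((56 + 5*(-7)) - 70)/3 = -4/3 + ((56 - 35) - 70)/3 = -4/3 + (21 - 70)/3 = -4/3 + (⅓)*(-49) = -4/3 - 49/3 = -53/3 ≈ -17.667)
U(L) = -2*L
U(f) - (1 - 64*68) = -2*(-53/3) - (1 - 64*68) = 106/3 - (1 - 4352) = 106/3 - 1*(-4351) = 106/3 + 4351 = 13159/3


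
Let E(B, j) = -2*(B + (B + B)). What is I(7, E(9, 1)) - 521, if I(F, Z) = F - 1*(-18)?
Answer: -496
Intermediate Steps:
E(B, j) = -6*B (E(B, j) = -2*(B + 2*B) = -6*B)
I(F, Z) = 18 + F (I(F, Z) = F + 18 = 18 + F)
I(7, E(9, 1)) - 521 = (18 + 7) - 521 = 25 - 521 = -496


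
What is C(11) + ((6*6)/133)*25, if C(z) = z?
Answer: 2363/133 ≈ 17.767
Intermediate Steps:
C(11) + ((6*6)/133)*25 = 11 + ((6*6)/133)*25 = 11 + (36*(1/133))*25 = 11 + (36/133)*25 = 11 + 900/133 = 2363/133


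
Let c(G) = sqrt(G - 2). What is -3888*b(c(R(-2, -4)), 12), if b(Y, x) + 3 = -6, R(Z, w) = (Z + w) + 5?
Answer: 34992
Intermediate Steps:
R(Z, w) = 5 + Z + w
c(G) = sqrt(-2 + G)
b(Y, x) = -9 (b(Y, x) = -3 - 6 = -9)
-3888*b(c(R(-2, -4)), 12) = -3888*(-9) = 34992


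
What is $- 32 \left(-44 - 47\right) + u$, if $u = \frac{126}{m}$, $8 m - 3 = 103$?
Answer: $\frac{154840}{53} \approx 2921.5$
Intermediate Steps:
$m = \frac{53}{4}$ ($m = \frac{3}{8} + \frac{1}{8} \cdot 103 = \frac{3}{8} + \frac{103}{8} = \frac{53}{4} \approx 13.25$)
$u = \frac{504}{53}$ ($u = \frac{126}{\frac{53}{4}} = 126 \cdot \frac{4}{53} = \frac{504}{53} \approx 9.5094$)
$- 32 \left(-44 - 47\right) + u = - 32 \left(-44 - 47\right) + \frac{504}{53} = \left(-32\right) \left(-91\right) + \frac{504}{53} = 2912 + \frac{504}{53} = \frac{154840}{53}$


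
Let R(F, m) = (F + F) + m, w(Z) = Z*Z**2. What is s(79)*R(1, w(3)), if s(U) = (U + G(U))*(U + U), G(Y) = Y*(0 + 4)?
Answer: 1809890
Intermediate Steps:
G(Y) = 4*Y (G(Y) = Y*4 = 4*Y)
w(Z) = Z**3
R(F, m) = m + 2*F (R(F, m) = 2*F + m = m + 2*F)
s(U) = 10*U**2 (s(U) = (U + 4*U)*(U + U) = (5*U)*(2*U) = 10*U**2)
s(79)*R(1, w(3)) = (10*79**2)*(3**3 + 2*1) = (10*6241)*(27 + 2) = 62410*29 = 1809890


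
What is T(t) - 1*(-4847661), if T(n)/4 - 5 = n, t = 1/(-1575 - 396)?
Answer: 9554779247/1971 ≈ 4.8477e+6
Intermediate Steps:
t = -1/1971 (t = 1/(-1971) = -1/1971 ≈ -0.00050736)
T(n) = 20 + 4*n
T(t) - 1*(-4847661) = (20 + 4*(-1/1971)) - 1*(-4847661) = (20 - 4/1971) + 4847661 = 39416/1971 + 4847661 = 9554779247/1971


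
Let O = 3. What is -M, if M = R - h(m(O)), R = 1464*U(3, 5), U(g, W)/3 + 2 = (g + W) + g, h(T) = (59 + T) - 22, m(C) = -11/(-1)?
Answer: -39480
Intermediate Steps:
m(C) = 11 (m(C) = -11*(-1) = 11)
h(T) = 37 + T
U(g, W) = -6 + 3*W + 6*g (U(g, W) = -6 + 3*((g + W) + g) = -6 + 3*((W + g) + g) = -6 + 3*(W + 2*g) = -6 + (3*W + 6*g) = -6 + 3*W + 6*g)
R = 39528 (R = 1464*(-6 + 3*5 + 6*3) = 1464*(-6 + 15 + 18) = 1464*27 = 39528)
M = 39480 (M = 39528 - (37 + 11) = 39528 - 1*48 = 39528 - 48 = 39480)
-M = -1*39480 = -39480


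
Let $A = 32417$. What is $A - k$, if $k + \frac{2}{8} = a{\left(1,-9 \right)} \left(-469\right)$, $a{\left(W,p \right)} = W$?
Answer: $\frac{131545}{4} \approx 32886.0$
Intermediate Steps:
$k = - \frac{1877}{4}$ ($k = - \frac{1}{4} + 1 \left(-469\right) = - \frac{1}{4} - 469 = - \frac{1877}{4} \approx -469.25$)
$A - k = 32417 - - \frac{1877}{4} = 32417 + \frac{1877}{4} = \frac{131545}{4}$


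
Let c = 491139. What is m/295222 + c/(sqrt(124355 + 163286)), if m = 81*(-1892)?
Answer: -76626/147611 + 491139*sqrt(287641)/287641 ≈ 915.24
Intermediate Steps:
m = -153252
m/295222 + c/(sqrt(124355 + 163286)) = -153252/295222 + 491139/(sqrt(124355 + 163286)) = -153252*1/295222 + 491139/(sqrt(287641)) = -76626/147611 + 491139*(sqrt(287641)/287641) = -76626/147611 + 491139*sqrt(287641)/287641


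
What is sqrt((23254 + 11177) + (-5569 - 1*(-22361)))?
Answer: sqrt(51223) ≈ 226.32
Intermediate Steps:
sqrt((23254 + 11177) + (-5569 - 1*(-22361))) = sqrt(34431 + (-5569 + 22361)) = sqrt(34431 + 16792) = sqrt(51223)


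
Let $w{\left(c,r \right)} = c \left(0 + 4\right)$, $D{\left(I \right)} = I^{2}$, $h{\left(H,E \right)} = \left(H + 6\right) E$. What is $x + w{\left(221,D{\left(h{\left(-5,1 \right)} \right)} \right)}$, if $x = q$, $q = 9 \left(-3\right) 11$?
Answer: $587$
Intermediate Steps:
$h{\left(H,E \right)} = E \left(6 + H\right)$ ($h{\left(H,E \right)} = \left(6 + H\right) E = E \left(6 + H\right)$)
$q = -297$ ($q = \left(-27\right) 11 = -297$)
$w{\left(c,r \right)} = 4 c$ ($w{\left(c,r \right)} = c 4 = 4 c$)
$x = -297$
$x + w{\left(221,D{\left(h{\left(-5,1 \right)} \right)} \right)} = -297 + 4 \cdot 221 = -297 + 884 = 587$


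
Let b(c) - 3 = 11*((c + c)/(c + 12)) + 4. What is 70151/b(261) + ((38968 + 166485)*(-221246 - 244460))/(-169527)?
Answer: 245163668941225/432463377 ≈ 5.6690e+5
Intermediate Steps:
b(c) = 7 + 22*c/(12 + c) (b(c) = 3 + (11*((c + c)/(c + 12)) + 4) = 3 + (11*((2*c)/(12 + c)) + 4) = 3 + (11*(2*c/(12 + c)) + 4) = 3 + (22*c/(12 + c) + 4) = 3 + (4 + 22*c/(12 + c)) = 7 + 22*c/(12 + c))
70151/b(261) + ((38968 + 166485)*(-221246 - 244460))/(-169527) = 70151/(((84 + 29*261)/(12 + 261))) + ((38968 + 166485)*(-221246 - 244460))/(-169527) = 70151/(((84 + 7569)/273)) + (205453*(-465706))*(-1/169527) = 70151/(((1/273)*7653)) - 95680694818*(-1/169527) = 70151/(2551/91) + 95680694818/169527 = 70151*(91/2551) + 95680694818/169527 = 6383741/2551 + 95680694818/169527 = 245163668941225/432463377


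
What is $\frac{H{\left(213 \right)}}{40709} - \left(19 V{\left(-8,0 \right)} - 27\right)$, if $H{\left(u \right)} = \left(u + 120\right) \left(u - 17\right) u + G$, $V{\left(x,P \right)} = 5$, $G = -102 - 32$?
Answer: $\frac{11133738}{40709} \approx 273.5$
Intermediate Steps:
$G = -134$
$H{\left(u \right)} = -134 + u \left(-17 + u\right) \left(120 + u\right)$ ($H{\left(u \right)} = \left(u + 120\right) \left(u - 17\right) u - 134 = \left(120 + u\right) \left(-17 + u\right) u - 134 = \left(-17 + u\right) \left(120 + u\right) u - 134 = u \left(-17 + u\right) \left(120 + u\right) - 134 = -134 + u \left(-17 + u\right) \left(120 + u\right)$)
$\frac{H{\left(213 \right)}}{40709} - \left(19 V{\left(-8,0 \right)} - 27\right) = \frac{-134 + 213^{3} - 434520 + 103 \cdot 213^{2}}{40709} - \left(19 \cdot 5 - 27\right) = \left(-134 + 9663597 - 434520 + 103 \cdot 45369\right) \frac{1}{40709} - \left(95 - 27\right) = \left(-134 + 9663597 - 434520 + 4673007\right) \frac{1}{40709} - 68 = 13901950 \cdot \frac{1}{40709} - 68 = \frac{13901950}{40709} - 68 = \frac{11133738}{40709}$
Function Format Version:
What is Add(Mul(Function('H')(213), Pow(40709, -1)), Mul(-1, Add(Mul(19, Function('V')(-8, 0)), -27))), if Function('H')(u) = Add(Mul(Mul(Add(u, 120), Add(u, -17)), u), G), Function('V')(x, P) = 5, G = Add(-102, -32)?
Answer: Rational(11133738, 40709) ≈ 273.50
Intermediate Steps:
G = -134
Function('H')(u) = Add(-134, Mul(u, Add(-17, u), Add(120, u))) (Function('H')(u) = Add(Mul(Mul(Add(u, 120), Add(u, -17)), u), -134) = Add(Mul(Mul(Add(120, u), Add(-17, u)), u), -134) = Add(Mul(Mul(Add(-17, u), Add(120, u)), u), -134) = Add(Mul(u, Add(-17, u), Add(120, u)), -134) = Add(-134, Mul(u, Add(-17, u), Add(120, u))))
Add(Mul(Function('H')(213), Pow(40709, -1)), Mul(-1, Add(Mul(19, Function('V')(-8, 0)), -27))) = Add(Mul(Add(-134, Pow(213, 3), Mul(-2040, 213), Mul(103, Pow(213, 2))), Pow(40709, -1)), Mul(-1, Add(Mul(19, 5), -27))) = Add(Mul(Add(-134, 9663597, -434520, Mul(103, 45369)), Rational(1, 40709)), Mul(-1, Add(95, -27))) = Add(Mul(Add(-134, 9663597, -434520, 4673007), Rational(1, 40709)), Mul(-1, 68)) = Add(Mul(13901950, Rational(1, 40709)), -68) = Add(Rational(13901950, 40709), -68) = Rational(11133738, 40709)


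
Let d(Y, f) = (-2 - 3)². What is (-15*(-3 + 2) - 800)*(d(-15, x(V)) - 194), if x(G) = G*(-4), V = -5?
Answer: 132665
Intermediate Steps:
x(G) = -4*G
d(Y, f) = 25 (d(Y, f) = (-5)² = 25)
(-15*(-3 + 2) - 800)*(d(-15, x(V)) - 194) = (-15*(-3 + 2) - 800)*(25 - 194) = (-15*(-1) - 800)*(-169) = (15 - 800)*(-169) = -785*(-169) = 132665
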